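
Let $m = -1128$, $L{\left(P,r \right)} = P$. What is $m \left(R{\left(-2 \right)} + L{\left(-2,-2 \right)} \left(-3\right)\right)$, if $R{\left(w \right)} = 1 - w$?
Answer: $-10152$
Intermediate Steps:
$m \left(R{\left(-2 \right)} + L{\left(-2,-2 \right)} \left(-3\right)\right) = - 1128 \left(\left(1 - -2\right) - -6\right) = - 1128 \left(\left(1 + 2\right) + 6\right) = - 1128 \left(3 + 6\right) = \left(-1128\right) 9 = -10152$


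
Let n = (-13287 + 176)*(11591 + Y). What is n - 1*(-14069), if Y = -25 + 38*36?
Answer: -169563605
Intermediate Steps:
Y = 1343 (Y = -25 + 1368 = 1343)
n = -169577674 (n = (-13287 + 176)*(11591 + 1343) = -13111*12934 = -169577674)
n - 1*(-14069) = -169577674 - 1*(-14069) = -169577674 + 14069 = -169563605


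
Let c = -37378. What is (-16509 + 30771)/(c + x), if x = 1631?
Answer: -14262/35747 ≈ -0.39897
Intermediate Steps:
(-16509 + 30771)/(c + x) = (-16509 + 30771)/(-37378 + 1631) = 14262/(-35747) = 14262*(-1/35747) = -14262/35747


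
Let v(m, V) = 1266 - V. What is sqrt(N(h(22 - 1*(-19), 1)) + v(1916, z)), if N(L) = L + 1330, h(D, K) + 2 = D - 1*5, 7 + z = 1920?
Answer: sqrt(717) ≈ 26.777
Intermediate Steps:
z = 1913 (z = -7 + 1920 = 1913)
h(D, K) = -7 + D (h(D, K) = -2 + (D - 1*5) = -2 + (D - 5) = -2 + (-5 + D) = -7 + D)
N(L) = 1330 + L
sqrt(N(h(22 - 1*(-19), 1)) + v(1916, z)) = sqrt((1330 + (-7 + (22 - 1*(-19)))) + (1266 - 1*1913)) = sqrt((1330 + (-7 + (22 + 19))) + (1266 - 1913)) = sqrt((1330 + (-7 + 41)) - 647) = sqrt((1330 + 34) - 647) = sqrt(1364 - 647) = sqrt(717)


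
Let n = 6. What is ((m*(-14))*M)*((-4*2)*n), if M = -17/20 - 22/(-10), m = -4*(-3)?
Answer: 54432/5 ≈ 10886.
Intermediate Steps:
m = 12
M = 27/20 (M = -17*1/20 - 22*(-⅒) = -17/20 + 11/5 = 27/20 ≈ 1.3500)
((m*(-14))*M)*((-4*2)*n) = ((12*(-14))*(27/20))*(-4*2*6) = (-168*27/20)*(-8*6) = -1134/5*(-48) = 54432/5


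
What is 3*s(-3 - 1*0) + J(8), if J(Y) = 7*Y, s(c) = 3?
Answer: 65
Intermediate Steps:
3*s(-3 - 1*0) + J(8) = 3*3 + 7*8 = 9 + 56 = 65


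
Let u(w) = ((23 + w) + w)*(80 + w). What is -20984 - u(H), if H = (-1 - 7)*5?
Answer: -18704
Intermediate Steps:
H = -40 (H = -8*5 = -40)
u(w) = (23 + 2*w)*(80 + w)
-20984 - u(H) = -20984 - (1840 + 2*(-40)**2 + 183*(-40)) = -20984 - (1840 + 2*1600 - 7320) = -20984 - (1840 + 3200 - 7320) = -20984 - 1*(-2280) = -20984 + 2280 = -18704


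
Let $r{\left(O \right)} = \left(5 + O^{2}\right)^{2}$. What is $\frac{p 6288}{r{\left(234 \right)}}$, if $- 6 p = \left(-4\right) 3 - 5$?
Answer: $\frac{17816}{2998767121} \approx 5.9411 \cdot 10^{-6}$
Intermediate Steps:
$p = \frac{17}{6}$ ($p = - \frac{\left(-4\right) 3 - 5}{6} = - \frac{-12 - 5}{6} = \left(- \frac{1}{6}\right) \left(-17\right) = \frac{17}{6} \approx 2.8333$)
$\frac{p 6288}{r{\left(234 \right)}} = \frac{\frac{17}{6} \cdot 6288}{\left(5 + 234^{2}\right)^{2}} = \frac{17816}{\left(5 + 54756\right)^{2}} = \frac{17816}{54761^{2}} = \frac{17816}{2998767121}$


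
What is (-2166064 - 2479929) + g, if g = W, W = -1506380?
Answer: -6152373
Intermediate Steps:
g = -1506380
(-2166064 - 2479929) + g = (-2166064 - 2479929) - 1506380 = -4645993 - 1506380 = -6152373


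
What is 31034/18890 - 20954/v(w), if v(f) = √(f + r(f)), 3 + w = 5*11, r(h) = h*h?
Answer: 15517/9445 - 10477*√689/689 ≈ -397.50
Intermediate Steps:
r(h) = h²
w = 52 (w = -3 + 5*11 = -3 + 55 = 52)
v(f) = √(f + f²)
31034/18890 - 20954/v(w) = 31034/18890 - 20954*√13/(26*√(1 + 52)) = 31034*(1/18890) - 20954*√689/1378 = 15517/9445 - 20954*√689/1378 = 15517/9445 - 10477*√689/689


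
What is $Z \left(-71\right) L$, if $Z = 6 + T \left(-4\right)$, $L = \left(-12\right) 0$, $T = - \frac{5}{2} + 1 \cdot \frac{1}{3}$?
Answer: $0$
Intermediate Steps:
$T = - \frac{13}{6}$ ($T = \left(-5\right) \frac{1}{2} + 1 \cdot \frac{1}{3} = - \frac{5}{2} + \frac{1}{3} = - \frac{13}{6} \approx -2.1667$)
$L = 0$
$Z = \frac{44}{3}$ ($Z = 6 - - \frac{26}{3} = 6 + \frac{26}{3} = \frac{44}{3} \approx 14.667$)
$Z \left(-71\right) L = \frac{44}{3} \left(-71\right) 0 = \left(- \frac{3124}{3}\right) 0 = 0$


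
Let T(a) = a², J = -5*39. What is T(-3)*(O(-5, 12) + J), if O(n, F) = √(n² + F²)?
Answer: -1638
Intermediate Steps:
J = -195
O(n, F) = √(F² + n²)
T(-3)*(O(-5, 12) + J) = (-3)²*(√(12² + (-5)²) - 195) = 9*(√(144 + 25) - 195) = 9*(√169 - 195) = 9*(13 - 195) = 9*(-182) = -1638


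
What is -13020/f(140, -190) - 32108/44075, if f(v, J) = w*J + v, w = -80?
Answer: -53319661/33805525 ≈ -1.5772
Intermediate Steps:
f(v, J) = v - 80*J (f(v, J) = -80*J + v = v - 80*J)
-13020/f(140, -190) - 32108/44075 = -13020/(140 - 80*(-190)) - 32108/44075 = -13020/(140 + 15200) - 32108*1/44075 = -13020/15340 - 32108/44075 = -13020*1/15340 - 32108/44075 = -651/767 - 32108/44075 = -53319661/33805525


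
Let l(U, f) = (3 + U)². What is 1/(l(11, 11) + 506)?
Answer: 1/702 ≈ 0.0014245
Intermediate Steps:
1/(l(11, 11) + 506) = 1/((3 + 11)² + 506) = 1/(14² + 506) = 1/(196 + 506) = 1/702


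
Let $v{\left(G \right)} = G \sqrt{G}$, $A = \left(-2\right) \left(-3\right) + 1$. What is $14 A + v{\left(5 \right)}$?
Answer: $98 + 5 \sqrt{5} \approx 109.18$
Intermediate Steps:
$A = 7$ ($A = 6 + 1 = 7$)
$v{\left(G \right)} = G^{\frac{3}{2}}$
$14 A + v{\left(5 \right)} = 14 \cdot 7 + 5^{\frac{3}{2}} = 98 + 5 \sqrt{5}$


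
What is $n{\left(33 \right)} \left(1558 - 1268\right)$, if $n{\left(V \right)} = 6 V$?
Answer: $57420$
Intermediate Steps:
$n{\left(33 \right)} \left(1558 - 1268\right) = 6 \cdot 33 \left(1558 - 1268\right) = 198 \cdot 290 = 57420$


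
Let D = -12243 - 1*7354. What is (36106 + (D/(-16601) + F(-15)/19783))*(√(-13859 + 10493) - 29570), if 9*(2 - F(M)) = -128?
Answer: -43230569914965830/40489839 + 1461973957219*I*√374/13496613 ≈ -1.0677e+9 + 2.0948e+6*I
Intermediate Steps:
F(M) = 146/9 (F(M) = 2 - ⅑*(-128) = 2 + 128/9 = 146/9)
D = -19597 (D = -12243 - 7354 = -19597)
(36106 + (D/(-16601) + F(-15)/19783))*(√(-13859 + 10493) - 29570) = (36106 + (-19597/(-16601) + (146/9)/19783))*(√(-13859 + 10493) - 29570) = (36106 + (-19597*(-1/16601) + (146/9)*(1/19783)))*(√(-3366) - 29570) = (36106 + (19597/16601 + 2/2439))*(3*I*√374 - 29570) = (36106 + 47830285/40489839)*(-29570 + 3*I*√374) = 1461973957219*(-29570 + 3*I*√374)/40489839 = -43230569914965830/40489839 + 1461973957219*I*√374/13496613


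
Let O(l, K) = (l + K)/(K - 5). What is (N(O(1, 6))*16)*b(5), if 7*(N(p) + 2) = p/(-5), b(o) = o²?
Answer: -880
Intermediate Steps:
O(l, K) = (K + l)/(-5 + K)
N(p) = -2 - p/35 (N(p) = -2 + (p/(-5))/7 = -2 + (p*(-⅕))/7 = -2 + (-p/5)/7 = -2 - p/35)
(N(O(1, 6))*16)*b(5) = ((-2 - (6 + 1)/(35*(-5 + 6)))*16)*5² = ((-2 - 7/(35*1))*16)*25 = ((-2 - 7/35)*16)*25 = ((-2 - 1/35*7)*16)*25 = ((-2 - ⅕)*16)*25 = -11/5*16*25 = -176/5*25 = -880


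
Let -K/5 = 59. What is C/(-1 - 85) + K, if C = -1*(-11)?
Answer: -25381/86 ≈ -295.13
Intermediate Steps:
K = -295 (K = -5*59 = -295)
C = 11
C/(-1 - 85) + K = 11/(-1 - 85) - 295 = 11/(-86) - 295 = -1/86*11 - 295 = -11/86 - 295 = -25381/86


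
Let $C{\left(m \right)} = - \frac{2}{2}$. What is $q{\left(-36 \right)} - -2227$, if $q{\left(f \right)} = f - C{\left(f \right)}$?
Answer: $2192$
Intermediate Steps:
$C{\left(m \right)} = -1$ ($C{\left(m \right)} = \left(-2\right) \frac{1}{2} = -1$)
$q{\left(f \right)} = 1 + f$ ($q{\left(f \right)} = f - -1 = f + 1 = 1 + f$)
$q{\left(-36 \right)} - -2227 = \left(1 - 36\right) - -2227 = -35 + 2227 = 2192$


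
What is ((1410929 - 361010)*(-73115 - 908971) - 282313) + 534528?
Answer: -1031110498819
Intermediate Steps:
((1410929 - 361010)*(-73115 - 908971) - 282313) + 534528 = (1049919*(-982086) - 282313) + 534528 = (-1031110751034 - 282313) + 534528 = -1031111033347 + 534528 = -1031110498819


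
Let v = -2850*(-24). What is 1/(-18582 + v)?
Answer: 1/49818 ≈ 2.0073e-5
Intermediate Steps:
v = 68400
1/(-18582 + v) = 1/(-18582 + 68400) = 1/49818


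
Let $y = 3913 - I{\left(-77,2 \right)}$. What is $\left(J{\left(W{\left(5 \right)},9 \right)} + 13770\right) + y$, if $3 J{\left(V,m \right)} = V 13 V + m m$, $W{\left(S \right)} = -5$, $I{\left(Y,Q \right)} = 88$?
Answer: $\frac{53191}{3} \approx 17730.0$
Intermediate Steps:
$J{\left(V,m \right)} = \frac{m^{2}}{3} + \frac{13 V^{2}}{3}$ ($J{\left(V,m \right)} = \frac{V 13 V + m m}{3} = \frac{13 V V + m^{2}}{3} = \frac{13 V^{2} + m^{2}}{3} = \frac{m^{2} + 13 V^{2}}{3} = \frac{m^{2}}{3} + \frac{13 V^{2}}{3}$)
$y = 3825$ ($y = 3913 - 88 = 3825$)
$\left(J{\left(W{\left(5 \right)},9 \right)} + 13770\right) + y = \left(\left(\frac{9^{2}}{3} + \frac{13 \left(-5\right)^{2}}{3}\right) + 13770\right) + 3825 = \left(\left(\frac{1}{3} \cdot 81 + \frac{13}{3} \cdot 25\right) + 13770\right) + 3825 = \left(\left(27 + \frac{325}{3}\right) + 13770\right) + 3825 = \left(\frac{406}{3} + 13770\right) + 3825 = \frac{41716}{3} + 3825 = \frac{53191}{3}$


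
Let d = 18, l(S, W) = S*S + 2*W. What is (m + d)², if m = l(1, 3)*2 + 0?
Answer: 1024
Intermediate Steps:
l(S, W) = S² + 2*W
m = 14 (m = (1² + 2*3)*2 + 0 = (1 + 6)*2 + 0 = 7*2 + 0 = 14 + 0 = 14)
(m + d)² = (14 + 18)² = 32² = 1024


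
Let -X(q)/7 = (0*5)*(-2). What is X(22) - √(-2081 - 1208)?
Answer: -I*√3289 ≈ -57.35*I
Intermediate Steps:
X(q) = 0 (X(q) = -7*0*5*(-2) = -0*(-2) = -7*0 = 0)
X(22) - √(-2081 - 1208) = 0 - √(-2081 - 1208) = 0 - √(-3289) = 0 - I*√3289 = -I*√3289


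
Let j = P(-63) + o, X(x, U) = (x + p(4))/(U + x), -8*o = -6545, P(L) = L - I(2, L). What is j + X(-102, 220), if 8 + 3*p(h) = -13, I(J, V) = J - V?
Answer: 325303/472 ≈ 689.20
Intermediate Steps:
p(h) = -7 (p(h) = -8/3 + (⅓)*(-13) = -8/3 - 13/3 = -7)
P(L) = -2 + 2*L (P(L) = L - (2 - L) = L + (-2 + L) = -2 + 2*L)
o = 6545/8 (o = -⅛*(-6545) = 6545/8 ≈ 818.13)
X(x, U) = (-7 + x)/(U + x) (X(x, U) = (x - 7)/(U + x) = (-7 + x)/(U + x))
j = 5521/8 (j = (-2 + 2*(-63)) + 6545/8 = (-2 - 126) + 6545/8 = -128 + 6545/8 = 5521/8 ≈ 690.13)
j + X(-102, 220) = 5521/8 + (-7 - 102)/(220 - 102) = 5521/8 - 109/118 = 325303/472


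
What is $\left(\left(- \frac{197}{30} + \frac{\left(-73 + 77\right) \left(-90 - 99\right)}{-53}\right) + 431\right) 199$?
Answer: $\frac{138808271}{1590} \approx 87301.0$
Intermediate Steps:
$\left(\left(- \frac{197}{30} + \frac{\left(-73 + 77\right) \left(-90 - 99\right)}{-53}\right) + 431\right) 199 = \left(\left(\left(-197\right) \frac{1}{30} + 4 \left(-189\right) \left(- \frac{1}{53}\right)\right) + 431\right) 199 = \left(\left(- \frac{197}{30} - - \frac{756}{53}\right) + 431\right) 199 = \left(\left(- \frac{197}{30} + \frac{756}{53}\right) + 431\right) 199 = \left(\frac{12239}{1590} + 431\right) 199 = \frac{697529}{1590} \cdot 199 = \frac{138808271}{1590}$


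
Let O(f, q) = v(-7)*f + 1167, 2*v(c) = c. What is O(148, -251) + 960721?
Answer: 961370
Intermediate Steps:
v(c) = c/2
O(f, q) = 1167 - 7*f/2 (O(f, q) = ((½)*(-7))*f + 1167 = -7*f/2 + 1167 = 1167 - 7*f/2)
O(148, -251) + 960721 = (1167 - 7/2*148) + 960721 = (1167 - 518) + 960721 = 649 + 960721 = 961370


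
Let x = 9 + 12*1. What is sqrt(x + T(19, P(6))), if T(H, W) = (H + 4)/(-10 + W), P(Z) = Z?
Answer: sqrt(61)/2 ≈ 3.9051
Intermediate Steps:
T(H, W) = (4 + H)/(-10 + W)
x = 21 (x = 9 + 12 = 21)
sqrt(x + T(19, P(6))) = sqrt(21 + (4 + 19)/(-10 + 6)) = sqrt(21 + 23/(-4)) = sqrt(21 - 1/4*23) = sqrt(21 - 23/4) = sqrt(61/4) = sqrt(61)/2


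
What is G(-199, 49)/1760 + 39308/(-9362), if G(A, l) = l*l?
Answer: -753289/265760 ≈ -2.8345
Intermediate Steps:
G(A, l) = l**2
G(-199, 49)/1760 + 39308/(-9362) = 49**2/1760 + 39308/(-9362) = 2401*(1/1760) + 39308*(-1/9362) = 2401/1760 - 634/151 = -753289/265760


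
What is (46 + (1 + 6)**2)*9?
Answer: 855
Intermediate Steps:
(46 + (1 + 6)**2)*9 = (46 + 7**2)*9 = (46 + 49)*9 = 95*9 = 855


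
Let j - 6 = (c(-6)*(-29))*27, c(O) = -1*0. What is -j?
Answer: -6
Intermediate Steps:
c(O) = 0
j = 6 (j = 6 + (0*(-29))*27 = 6 + 0*27 = 6 + 0 = 6)
-j = -1*6 = -6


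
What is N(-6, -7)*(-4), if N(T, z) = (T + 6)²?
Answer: 0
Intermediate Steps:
N(T, z) = (6 + T)²
N(-6, -7)*(-4) = (6 - 6)²*(-4) = 0²*(-4) = 0*(-4) = 0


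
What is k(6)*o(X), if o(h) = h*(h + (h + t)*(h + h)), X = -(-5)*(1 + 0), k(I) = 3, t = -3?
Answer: 375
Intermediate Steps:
X = 5 (X = -(-5) = -1*(-5) = 5)
o(h) = h*(h + 2*h*(-3 + h)) (o(h) = h*(h + (h - 3)*(h + h)) = h*(h + (-3 + h)*(2*h)) = h*(h + 2*h*(-3 + h)))
k(6)*o(X) = 3*(5²*(-5 + 2*5)) = 3*(25*(-5 + 10)) = 3*(25*5) = 3*125 = 375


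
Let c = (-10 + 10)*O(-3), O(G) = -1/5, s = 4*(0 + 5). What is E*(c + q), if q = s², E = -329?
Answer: -131600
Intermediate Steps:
s = 20 (s = 4*5 = 20)
q = 400 (q = 20² = 400)
O(G) = -⅕ (O(G) = -1*⅕ = -⅕)
c = 0 (c = (-10 + 10)*(-⅕) = 0*(-⅕) = 0)
E*(c + q) = -329*(0 + 400) = -329*400 = -131600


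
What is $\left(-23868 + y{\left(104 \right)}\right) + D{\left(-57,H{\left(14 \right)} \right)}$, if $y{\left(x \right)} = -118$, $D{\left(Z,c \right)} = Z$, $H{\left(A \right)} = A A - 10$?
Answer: $-24043$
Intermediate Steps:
$H{\left(A \right)} = -10 + A^{2}$ ($H{\left(A \right)} = A^{2} - 10 = -10 + A^{2}$)
$\left(-23868 + y{\left(104 \right)}\right) + D{\left(-57,H{\left(14 \right)} \right)} = \left(-23868 - 118\right) - 57 = -23986 - 57 = -24043$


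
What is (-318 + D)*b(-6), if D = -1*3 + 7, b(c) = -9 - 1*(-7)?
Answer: 628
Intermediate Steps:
b(c) = -2 (b(c) = -9 + 7 = -2)
D = 4 (D = -3 + 7 = 4)
(-318 + D)*b(-6) = (-318 + 4)*(-2) = -314*(-2) = 628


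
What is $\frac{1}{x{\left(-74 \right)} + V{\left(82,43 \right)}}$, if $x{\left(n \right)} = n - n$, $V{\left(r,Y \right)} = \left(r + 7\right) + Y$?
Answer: $\frac{1}{132} \approx 0.0075758$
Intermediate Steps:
$V{\left(r,Y \right)} = 7 + Y + r$ ($V{\left(r,Y \right)} = \left(7 + r\right) + Y = 7 + Y + r$)
$x{\left(n \right)} = 0$
$\frac{1}{x{\left(-74 \right)} + V{\left(82,43 \right)}} = \frac{1}{0 + \left(7 + 43 + 82\right)} = \frac{1}{0 + 132} = \frac{1}{132}$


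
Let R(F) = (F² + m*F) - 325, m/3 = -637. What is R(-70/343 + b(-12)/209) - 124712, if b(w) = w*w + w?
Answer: -109085134871/866761 ≈ -1.2585e+5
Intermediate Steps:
m = -1911 (m = 3*(-637) = -1911)
b(w) = w + w² (b(w) = w² + w = w + w²)
R(F) = -325 + F² - 1911*F (R(F) = (F² - 1911*F) - 325 = -325 + F² - 1911*F)
R(-70/343 + b(-12)/209) - 124712 = (-325 + (-70/343 - 12*(1 - 12)/209)² - 1911*(-70/343 - 12*(1 - 12)/209)) - 124712 = (-325 + (-70*1/343 - 12*(-11)*(1/209))² - 1911*(-70*1/343 - 12*(-11)*(1/209))) - 124712 = (-325 + (-10/49 + 132*(1/209))² - 1911*(-10/49 + 132*(1/209))) - 124712 = (-325 + (-10/49 + 12/19)² - 1911*(-10/49 + 12/19)) - 124712 = (-325 + (398/931)² - 1911*398/931) - 124712 = (-325 + 158404/866761 - 15522/19) - 124712 = -989637039/866761 - 124712 = -109085134871/866761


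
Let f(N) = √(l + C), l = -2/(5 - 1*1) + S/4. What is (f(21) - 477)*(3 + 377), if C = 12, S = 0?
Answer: -181260 + 190*√46 ≈ -1.7997e+5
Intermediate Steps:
l = -½ (l = -2/(5 - 1*1) + 0/4 = -2/(5 - 1) + 0*(¼) = -2/4 + 0 = -2*¼ + 0 = -½ + 0 = -½ ≈ -0.50000)
f(N) = √46/2 (f(N) = √(-½ + 12) = √(23/2) = √46/2)
(f(21) - 477)*(3 + 377) = (√46/2 - 477)*(3 + 377) = (-477 + √46/2)*380 = -181260 + 190*√46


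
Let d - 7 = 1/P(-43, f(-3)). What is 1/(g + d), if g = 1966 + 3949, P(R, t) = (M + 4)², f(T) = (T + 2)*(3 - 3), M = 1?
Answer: 25/148051 ≈ 0.00016886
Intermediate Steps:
f(T) = 0 (f(T) = (2 + T)*0 = 0)
P(R, t) = 25 (P(R, t) = (1 + 4)² = 5² = 25)
d = 176/25 (d = 7 + 1/25 = 176/25 ≈ 7.0400)
g = 5915
1/(g + d) = 1/(5915 + 176/25) = 1/(148051/25) = 25/148051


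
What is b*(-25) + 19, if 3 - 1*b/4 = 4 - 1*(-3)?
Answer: 419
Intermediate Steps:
b = -16 (b = 12 - 4*(4 - 1*(-3)) = 12 - 4*(4 + 3) = 12 - 4*7 = 12 - 28 = -16)
b*(-25) + 19 = -16*(-25) + 19 = 400 + 19 = 419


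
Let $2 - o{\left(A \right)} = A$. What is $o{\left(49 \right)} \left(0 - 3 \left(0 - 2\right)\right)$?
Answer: $-282$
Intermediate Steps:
$o{\left(A \right)} = 2 - A$
$o{\left(49 \right)} \left(0 - 3 \left(0 - 2\right)\right) = \left(2 - 49\right) \left(0 - 3 \left(0 - 2\right)\right) = - 47 \left(0 - -6\right) = - 47 \left(0 + 6\right) = \left(-47\right) 6 = -282$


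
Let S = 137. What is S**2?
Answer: 18769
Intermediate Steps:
S**2 = 137**2 = 18769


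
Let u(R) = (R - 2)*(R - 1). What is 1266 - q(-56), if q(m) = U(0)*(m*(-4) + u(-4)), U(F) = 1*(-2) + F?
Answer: 1774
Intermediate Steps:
U(F) = -2 + F
u(R) = (-1 + R)*(-2 + R) (u(R) = (-2 + R)*(-1 + R) = (-1 + R)*(-2 + R))
q(m) = -60 + 8*m (q(m) = (-2 + 0)*(m*(-4) + (2 + (-4)² - 3*(-4))) = -2*(-4*m + (2 + 16 + 12)) = -2*(-4*m + 30) = -2*(30 - 4*m) = -60 + 8*m)
1266 - q(-56) = 1266 - (-60 + 8*(-56)) = 1266 - (-60 - 448) = 1266 - 1*(-508) = 1266 + 508 = 1774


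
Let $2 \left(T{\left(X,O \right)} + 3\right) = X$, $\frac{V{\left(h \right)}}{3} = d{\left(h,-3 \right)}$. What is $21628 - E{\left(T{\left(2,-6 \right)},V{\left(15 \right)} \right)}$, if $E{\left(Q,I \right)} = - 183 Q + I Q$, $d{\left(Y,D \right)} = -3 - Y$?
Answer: $21154$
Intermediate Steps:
$V{\left(h \right)} = -9 - 3 h$ ($V{\left(h \right)} = 3 \left(-3 - h\right) = -9 - 3 h$)
$T{\left(X,O \right)} = -3 + \frac{X}{2}$
$21628 - E{\left(T{\left(2,-6 \right)},V{\left(15 \right)} \right)} = 21628 - \left(-3 + \frac{1}{2} \cdot 2\right) \left(-183 - 54\right) = 21628 - \left(-3 + 1\right) \left(-183 - 54\right) = 21628 - - 2 \left(-183 - 54\right) = 21628 - \left(-2\right) \left(-237\right) = 21628 - 474 = 21154$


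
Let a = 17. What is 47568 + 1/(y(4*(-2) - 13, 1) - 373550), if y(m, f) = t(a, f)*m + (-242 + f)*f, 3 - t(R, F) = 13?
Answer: 17770501007/373581 ≈ 47568.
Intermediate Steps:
t(R, F) = -10 (t(R, F) = 3 - 1*13 = 3 - 13 = -10)
y(m, f) = -10*m + f*(-242 + f) (y(m, f) = -10*m + (-242 + f)*f = -10*m + f*(-242 + f))
47568 + 1/(y(4*(-2) - 13, 1) - 373550) = 47568 + 1/((1² - 242*1 - 10*(4*(-2) - 13)) - 373550) = 47568 + 1/((1 - 242 - 10*(-8 - 13)) - 373550) = 47568 + 1/((1 - 242 - 10*(-21)) - 373550) = 47568 + 1/((1 - 242 + 210) - 373550) = 47568 + 1/(-31 - 373550) = 47568 + 1/(-373581) = 47568 - 1/373581 = 17770501007/373581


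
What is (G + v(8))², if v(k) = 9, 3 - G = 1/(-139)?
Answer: 2785561/19321 ≈ 144.17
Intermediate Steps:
G = 418/139 (G = 3 - 1/(-139) = 3 - 1*(-1/139) = 3 + 1/139 = 418/139 ≈ 3.0072)
(G + v(8))² = (418/139 + 9)² = (1669/139)² = 2785561/19321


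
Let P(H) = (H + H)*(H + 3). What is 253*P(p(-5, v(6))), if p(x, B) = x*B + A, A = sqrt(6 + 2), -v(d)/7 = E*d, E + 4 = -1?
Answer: 556275148 - 2122164*sqrt(2) ≈ 5.5327e+8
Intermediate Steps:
E = -5 (E = -4 - 1 = -5)
v(d) = 35*d (v(d) = -(-35)*d = 35*d)
A = 2*sqrt(2) (A = sqrt(8) = 2*sqrt(2) ≈ 2.8284)
p(x, B) = 2*sqrt(2) + B*x (p(x, B) = x*B + 2*sqrt(2) = B*x + 2*sqrt(2) = 2*sqrt(2) + B*x)
P(H) = 2*H*(3 + H) (P(H) = (2*H)*(3 + H) = 2*H*(3 + H))
253*P(p(-5, v(6))) = 253*(2*(2*sqrt(2) + (35*6)*(-5))*(3 + (2*sqrt(2) + (35*6)*(-5)))) = 253*(2*(2*sqrt(2) + 210*(-5))*(3 + (2*sqrt(2) + 210*(-5)))) = 253*(2*(2*sqrt(2) - 1050)*(3 + (2*sqrt(2) - 1050))) = 253*(2*(-1050 + 2*sqrt(2))*(3 + (-1050 + 2*sqrt(2)))) = 253*(2*(-1050 + 2*sqrt(2))*(-1047 + 2*sqrt(2))) = 506*(-1050 + 2*sqrt(2))*(-1047 + 2*sqrt(2))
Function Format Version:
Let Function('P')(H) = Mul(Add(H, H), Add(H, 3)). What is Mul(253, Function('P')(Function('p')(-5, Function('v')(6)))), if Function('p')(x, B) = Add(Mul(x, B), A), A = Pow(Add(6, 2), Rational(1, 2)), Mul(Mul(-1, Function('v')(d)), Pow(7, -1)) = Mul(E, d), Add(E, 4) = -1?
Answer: Add(556275148, Mul(-2122164, Pow(2, Rational(1, 2)))) ≈ 5.5327e+8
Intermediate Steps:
E = -5 (E = Add(-4, -1) = -5)
Function('v')(d) = Mul(35, d) (Function('v')(d) = Mul(-7, Mul(-5, d)) = Mul(35, d))
A = Mul(2, Pow(2, Rational(1, 2))) (A = Pow(8, Rational(1, 2)) = Mul(2, Pow(2, Rational(1, 2))) ≈ 2.8284)
Function('p')(x, B) = Add(Mul(2, Pow(2, Rational(1, 2))), Mul(B, x)) (Function('p')(x, B) = Add(Mul(x, B), Mul(2, Pow(2, Rational(1, 2)))) = Add(Mul(B, x), Mul(2, Pow(2, Rational(1, 2)))) = Add(Mul(2, Pow(2, Rational(1, 2))), Mul(B, x)))
Function('P')(H) = Mul(2, H, Add(3, H)) (Function('P')(H) = Mul(Mul(2, H), Add(3, H)) = Mul(2, H, Add(3, H)))
Mul(253, Function('P')(Function('p')(-5, Function('v')(6)))) = Mul(253, Mul(2, Add(Mul(2, Pow(2, Rational(1, 2))), Mul(Mul(35, 6), -5)), Add(3, Add(Mul(2, Pow(2, Rational(1, 2))), Mul(Mul(35, 6), -5))))) = Mul(253, Mul(2, Add(Mul(2, Pow(2, Rational(1, 2))), Mul(210, -5)), Add(3, Add(Mul(2, Pow(2, Rational(1, 2))), Mul(210, -5))))) = Mul(253, Mul(2, Add(Mul(2, Pow(2, Rational(1, 2))), -1050), Add(3, Add(Mul(2, Pow(2, Rational(1, 2))), -1050)))) = Mul(253, Mul(2, Add(-1050, Mul(2, Pow(2, Rational(1, 2)))), Add(3, Add(-1050, Mul(2, Pow(2, Rational(1, 2))))))) = Mul(253, Mul(2, Add(-1050, Mul(2, Pow(2, Rational(1, 2)))), Add(-1047, Mul(2, Pow(2, Rational(1, 2)))))) = Mul(506, Add(-1050, Mul(2, Pow(2, Rational(1, 2)))), Add(-1047, Mul(2, Pow(2, Rational(1, 2)))))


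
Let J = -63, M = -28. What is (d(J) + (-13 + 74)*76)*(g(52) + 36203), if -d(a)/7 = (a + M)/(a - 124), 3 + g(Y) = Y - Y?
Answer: 31359879000/187 ≈ 1.6770e+8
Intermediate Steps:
g(Y) = -3 (g(Y) = -3 + (Y - Y) = -3 + 0 = -3)
d(a) = -7*(-28 + a)/(-124 + a) (d(a) = -7*(a - 28)/(a - 124) = -7*(-28 + a)/(-124 + a))
(d(J) + (-13 + 74)*76)*(g(52) + 36203) = (7*(28 - 1*(-63))/(-124 - 63) + (-13 + 74)*76)*(-3 + 36203) = (7*(28 + 63)/(-187) + 61*76)*36200 = (7*(-1/187)*91 + 4636)*36200 = (-637/187 + 4636)*36200 = (866295/187)*36200 = 31359879000/187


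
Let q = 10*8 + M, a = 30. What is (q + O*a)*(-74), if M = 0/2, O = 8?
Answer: -23680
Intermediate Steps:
M = 0 (M = 0*(1/2) = 0)
q = 80 (q = 10*8 + 0 = 80 + 0 = 80)
(q + O*a)*(-74) = (80 + 8*30)*(-74) = (80 + 240)*(-74) = 320*(-74) = -23680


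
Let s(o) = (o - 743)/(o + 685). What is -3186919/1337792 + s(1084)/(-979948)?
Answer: -1381153453665525/579774976557376 ≈ -2.3822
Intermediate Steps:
s(o) = (-743 + o)/(685 + o)
-3186919/1337792 + s(1084)/(-979948) = -3186919/1337792 + ((-743 + 1084)/(685 + 1084))/(-979948) = -3186919*1/1337792 + (341/1769)*(-1/979948) = -3186919/1337792 + ((1/1769)*341)*(-1/979948) = -3186919/1337792 + (341/1769)*(-1/979948) = -3186919/1337792 - 341/1733528012 = -1381153453665525/579774976557376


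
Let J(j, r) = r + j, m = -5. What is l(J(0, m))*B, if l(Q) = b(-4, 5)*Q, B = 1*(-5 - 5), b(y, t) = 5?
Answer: 250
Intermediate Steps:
B = -10 (B = 1*(-10) = -10)
J(j, r) = j + r
l(Q) = 5*Q
l(J(0, m))*B = (5*(0 - 5))*(-10) = (5*(-5))*(-10) = -25*(-10) = 250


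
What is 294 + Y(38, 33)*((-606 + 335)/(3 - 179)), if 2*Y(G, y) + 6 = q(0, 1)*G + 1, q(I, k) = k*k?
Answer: 10221/32 ≈ 319.41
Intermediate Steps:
q(I, k) = k**2
Y(G, y) = -5/2 + G/2 (Y(G, y) = -3 + (1**2*G + 1)/2 = -3 + (1*G + 1)/2 = -3 + (G + 1)/2 = -3 + (1 + G)/2 = -3 + (1/2 + G/2) = -5/2 + G/2)
294 + Y(38, 33)*((-606 + 335)/(3 - 179)) = 294 + (-5/2 + (1/2)*38)*((-606 + 335)/(3 - 179)) = 294 + (-5/2 + 19)*(-271/(-176)) = 294 + 33*(-271*(-1/176))/2 = 294 + (33/2)*(271/176) = 294 + 813/32 = 10221/32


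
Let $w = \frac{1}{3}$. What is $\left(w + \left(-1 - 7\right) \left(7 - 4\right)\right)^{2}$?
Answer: $\frac{5041}{9} \approx 560.11$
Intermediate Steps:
$w = \frac{1}{3} \approx 0.33333$
$\left(w + \left(-1 - 7\right) \left(7 - 4\right)\right)^{2} = \left(\frac{1}{3} + \left(-1 - 7\right) \left(7 - 4\right)\right)^{2} = \left(\frac{1}{3} - 24\right)^{2} = \left(- \frac{71}{3}\right)^{2} = \frac{5041}{9}$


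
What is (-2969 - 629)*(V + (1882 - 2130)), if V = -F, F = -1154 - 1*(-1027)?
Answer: 435358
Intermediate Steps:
F = -127 (F = -1154 + 1027 = -127)
V = 127 (V = -1*(-127) = 127)
(-2969 - 629)*(V + (1882 - 2130)) = (-2969 - 629)*(127 + (1882 - 2130)) = -3598*(127 - 248) = -3598*(-121) = 435358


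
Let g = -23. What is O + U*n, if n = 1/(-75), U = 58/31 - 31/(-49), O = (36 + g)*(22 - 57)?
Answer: -51839678/113925 ≈ -455.03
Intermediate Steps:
O = -455 (O = (36 - 23)*(22 - 57) = 13*(-35) = -455)
U = 3803/1519 (U = 58*(1/31) - 31*(-1/49) = 58/31 + 31/49 = 3803/1519 ≈ 2.5036)
n = -1/75 ≈ -0.013333
O + U*n = -455 + (3803/1519)*(-1/75) = -455 - 3803/113925 = -51839678/113925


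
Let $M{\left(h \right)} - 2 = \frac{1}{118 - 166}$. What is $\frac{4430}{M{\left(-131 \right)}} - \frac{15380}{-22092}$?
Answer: $\frac{234955199}{104937} \approx 2239.0$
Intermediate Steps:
$M{\left(h \right)} = \frac{95}{48}$ ($M{\left(h \right)} = 2 + \frac{1}{118 - 166} = 2 + \frac{1}{-48} = 2 - \frac{1}{48} = \frac{95}{48}$)
$\frac{4430}{M{\left(-131 \right)}} - \frac{15380}{-22092} = \frac{4430}{\frac{95}{48}} - \frac{15380}{-22092} = 4430 \cdot \frac{48}{95} - - \frac{3845}{5523} = \frac{42528}{19} + \frac{3845}{5523} = \frac{234955199}{104937}$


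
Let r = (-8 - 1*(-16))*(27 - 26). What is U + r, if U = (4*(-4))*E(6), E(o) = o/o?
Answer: -8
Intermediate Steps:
E(o) = 1
r = 8 (r = (-8 + 16)*1 = 8*1 = 8)
U = -16 (U = (4*(-4))*1 = -16*1 = -16)
U + r = -16 + 8 = -8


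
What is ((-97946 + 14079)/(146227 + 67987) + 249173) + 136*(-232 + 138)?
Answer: 7233964197/30602 ≈ 2.3639e+5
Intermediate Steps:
((-97946 + 14079)/(146227 + 67987) + 249173) + 136*(-232 + 138) = (-83867/214214 + 249173) + 136*(-94) = (-83867*1/214214 + 249173) - 12784 = (-11981/30602 + 249173) - 12784 = 7625180165/30602 - 12784 = 7233964197/30602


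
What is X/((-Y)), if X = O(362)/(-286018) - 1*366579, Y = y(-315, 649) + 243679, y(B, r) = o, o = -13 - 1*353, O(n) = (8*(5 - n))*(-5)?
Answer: 52424103351/34795948817 ≈ 1.5066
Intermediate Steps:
O(n) = -200 + 40*n (O(n) = (40 - 8*n)*(-5) = -200 + 40*n)
o = -366 (o = -13 - 353 = -366)
y(B, r) = -366
Y = 243313 (Y = -366 + 243679 = 243313)
X = -52424103351/143009 (X = (-200 + 40*362)/(-286018) - 1*366579 = (-200 + 14480)*(-1/286018) - 366579 = 14280*(-1/286018) - 366579 = -7140/143009 - 366579 = -52424103351/143009 ≈ -3.6658e+5)
X/((-Y)) = -52424103351/(143009*((-1*243313))) = -52424103351/143009/(-243313) = -52424103351/143009*(-1/243313) = 52424103351/34795948817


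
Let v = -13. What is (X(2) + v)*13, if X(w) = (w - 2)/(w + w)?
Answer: -169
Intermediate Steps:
X(w) = (-2 + w)/(2*w) (X(w) = (-2 + w)/((2*w)) = (-2 + w)*(1/(2*w)) = (-2 + w)/(2*w))
(X(2) + v)*13 = ((1/2)*(-2 + 2)/2 - 13)*13 = ((1/2)*(1/2)*0 - 13)*13 = (0 - 13)*13 = -13*13 = -169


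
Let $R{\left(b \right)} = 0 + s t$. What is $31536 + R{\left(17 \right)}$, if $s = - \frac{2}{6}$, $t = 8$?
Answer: $\frac{94600}{3} \approx 31533.0$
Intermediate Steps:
$s = - \frac{1}{3}$ ($s = \left(-2\right) \frac{1}{6} = - \frac{1}{3} \approx -0.33333$)
$R{\left(b \right)} = - \frac{8}{3}$ ($R{\left(b \right)} = 0 - \frac{8}{3} = - \frac{8}{3}$)
$31536 + R{\left(17 \right)} = 31536 - \frac{8}{3} = \frac{94600}{3}$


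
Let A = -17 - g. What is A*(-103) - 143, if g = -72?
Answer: -5808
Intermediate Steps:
A = 55 (A = -17 - 1*(-72) = -17 + 72 = 55)
A*(-103) - 143 = 55*(-103) - 143 = -5665 - 143 = -5808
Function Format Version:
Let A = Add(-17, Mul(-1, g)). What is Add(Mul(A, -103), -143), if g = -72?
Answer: -5808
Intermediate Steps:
A = 55 (A = Add(-17, Mul(-1, -72)) = Add(-17, 72) = 55)
Add(Mul(A, -103), -143) = Add(Mul(55, -103), -143) = Add(-5665, -143) = -5808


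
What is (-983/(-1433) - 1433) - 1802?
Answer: -4634772/1433 ≈ -3234.3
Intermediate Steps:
(-983/(-1433) - 1433) - 1802 = (-983*(-1/1433) - 1433) - 1802 = (983/1433 - 1433) - 1802 = -2052506/1433 - 1802 = -4634772/1433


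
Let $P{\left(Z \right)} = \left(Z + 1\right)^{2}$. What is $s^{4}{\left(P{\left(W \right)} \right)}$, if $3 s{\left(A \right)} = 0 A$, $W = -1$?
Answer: $0$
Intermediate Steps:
$P{\left(Z \right)} = \left(1 + Z\right)^{2}$
$s{\left(A \right)} = 0$ ($s{\left(A \right)} = \frac{0 A}{3} = \frac{1}{3} \cdot 0 = 0$)
$s^{4}{\left(P{\left(W \right)} \right)} = 0^{4} = 0$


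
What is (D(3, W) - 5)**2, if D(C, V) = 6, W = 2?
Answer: 1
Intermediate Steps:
(D(3, W) - 5)**2 = (6 - 5)**2 = 1**2 = 1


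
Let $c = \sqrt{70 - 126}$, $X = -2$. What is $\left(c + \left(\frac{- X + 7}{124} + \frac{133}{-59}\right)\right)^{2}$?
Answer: $\frac{\left(-15961 + 14632 i \sqrt{14}\right)^{2}}{53523856} \approx -51.24 - 32.652 i$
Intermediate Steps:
$c = 2 i \sqrt{14}$ ($c = \sqrt{-56} = 2 i \sqrt{14} \approx 7.4833 i$)
$\left(c + \left(\frac{- X + 7}{124} + \frac{133}{-59}\right)\right)^{2} = \left(2 i \sqrt{14} + \left(\frac{\left(-1\right) \left(-2\right) + 7}{124} + \frac{133}{-59}\right)\right)^{2} = \left(2 i \sqrt{14} + \left(\left(2 + 7\right) \frac{1}{124} + 133 \left(- \frac{1}{59}\right)\right)\right)^{2} = \left(2 i \sqrt{14} + \left(9 \cdot \frac{1}{124} - \frac{133}{59}\right)\right)^{2} = \left(2 i \sqrt{14} + \left(\frac{9}{124} - \frac{133}{59}\right)\right)^{2} = \left(2 i \sqrt{14} - \frac{15961}{7316}\right)^{2} = \left(- \frac{15961}{7316} + 2 i \sqrt{14}\right)^{2}$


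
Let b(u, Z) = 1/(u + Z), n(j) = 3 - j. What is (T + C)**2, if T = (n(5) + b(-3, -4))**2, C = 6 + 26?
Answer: 3214849/2401 ≈ 1339.0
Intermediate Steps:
b(u, Z) = 1/(Z + u)
C = 32
T = 225/49 (T = ((3 - 1*5) + 1/(-4 - 3))**2 = ((3 - 5) + 1/(-7))**2 = (-2 - 1/7)**2 = (-15/7)**2 = 225/49 ≈ 4.5918)
(T + C)**2 = (225/49 + 32)**2 = (1793/49)**2 = 3214849/2401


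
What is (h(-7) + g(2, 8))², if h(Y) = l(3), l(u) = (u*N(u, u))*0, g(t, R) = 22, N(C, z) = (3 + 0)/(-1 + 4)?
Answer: 484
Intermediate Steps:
N(C, z) = 1 (N(C, z) = 3/3 = 3*(⅓) = 1)
l(u) = 0 (l(u) = (u*1)*0 = u*0 = 0)
h(Y) = 0
(h(-7) + g(2, 8))² = (0 + 22)² = 22² = 484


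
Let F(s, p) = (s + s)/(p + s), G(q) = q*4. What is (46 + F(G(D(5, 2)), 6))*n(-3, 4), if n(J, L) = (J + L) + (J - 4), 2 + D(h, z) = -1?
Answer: -300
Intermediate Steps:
D(h, z) = -3 (D(h, z) = -2 - 1 = -3)
G(q) = 4*q
F(s, p) = 2*s/(p + s) (F(s, p) = (2*s)/(p + s) = 2*s/(p + s))
n(J, L) = -4 + L + 2*J (n(J, L) = (J + L) + (-4 + J) = -4 + L + 2*J)
(46 + F(G(D(5, 2)), 6))*n(-3, 4) = (46 + 2*(4*(-3))/(6 + 4*(-3)))*(-4 + 4 + 2*(-3)) = (46 + 2*(-12)/(6 - 12))*(-4 + 4 - 6) = (46 + 2*(-12)/(-6))*(-6) = (46 + 2*(-12)*(-⅙))*(-6) = (46 + 4)*(-6) = 50*(-6) = -300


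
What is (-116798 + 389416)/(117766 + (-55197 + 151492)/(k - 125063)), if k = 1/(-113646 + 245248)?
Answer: 448689450989165/193824385795896 ≈ 2.3149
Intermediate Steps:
k = 1/131602 ≈ 7.5987e-6
(-116798 + 389416)/(117766 + (-55197 + 151492)/(k - 125063)) = (-116798 + 389416)/(117766 + (-55197 + 151492)/(1/131602 - 125063)) = 272618/(117766 + 96295/(-16458540925/131602)) = 272618/(117766 + 96295*(-131602/16458540925)) = 272618/(117766 - 2534522918/3291708185) = 272618/(387648771591792/3291708185) = 272618*(3291708185/387648771591792) = 448689450989165/193824385795896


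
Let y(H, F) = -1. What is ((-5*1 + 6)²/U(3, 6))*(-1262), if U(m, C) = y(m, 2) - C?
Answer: 1262/7 ≈ 180.29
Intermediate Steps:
U(m, C) = -1 - C
((-5*1 + 6)²/U(3, 6))*(-1262) = ((-5*1 + 6)²/(-1 - 1*6))*(-1262) = ((-5 + 6)²/(-1 - 6))*(-1262) = (1²/(-7))*(-1262) = (1*(-⅐))*(-1262) = -⅐*(-1262) = 1262/7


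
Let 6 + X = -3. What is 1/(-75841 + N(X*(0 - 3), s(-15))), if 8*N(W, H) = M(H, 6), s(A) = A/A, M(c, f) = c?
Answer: -8/606727 ≈ -1.3186e-5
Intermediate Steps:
s(A) = 1
X = -9 (X = -6 - 3 = -9)
N(W, H) = H/8
1/(-75841 + N(X*(0 - 3), s(-15))) = 1/(-75841 + (⅛)*1) = 1/(-75841 + ⅛) = 1/(-606727/8) = -8/606727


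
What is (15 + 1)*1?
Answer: 16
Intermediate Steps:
(15 + 1)*1 = 16*1 = 16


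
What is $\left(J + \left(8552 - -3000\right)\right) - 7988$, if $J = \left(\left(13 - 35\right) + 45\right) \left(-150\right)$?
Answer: $114$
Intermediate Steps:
$J = -3450$ ($J = \left(-22 + 45\right) \left(-150\right) = 23 \left(-150\right) = -3450$)
$\left(J + \left(8552 - -3000\right)\right) - 7988 = \left(-3450 + \left(8552 - -3000\right)\right) - 7988 = \left(-3450 + \left(8552 + 3000\right)\right) - 7988 = \left(-3450 + 11552\right) - 7988 = 8102 - 7988 = 114$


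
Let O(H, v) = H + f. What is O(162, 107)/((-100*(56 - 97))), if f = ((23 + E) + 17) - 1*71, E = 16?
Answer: 147/4100 ≈ 0.035854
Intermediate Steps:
f = -15 (f = ((23 + 16) + 17) - 1*71 = (39 + 17) - 71 = 56 - 71 = -15)
O(H, v) = -15 + H (O(H, v) = H - 15 = -15 + H)
O(162, 107)/((-100*(56 - 97))) = (-15 + 162)/((-100*(56 - 97))) = 147/((-100*(-41))) = 147/4100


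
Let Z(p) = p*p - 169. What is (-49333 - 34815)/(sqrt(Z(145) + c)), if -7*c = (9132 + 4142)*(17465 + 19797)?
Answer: 42074*I*sqrt(865322143)/123617449 ≈ 10.012*I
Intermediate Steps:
Z(p) = -169 + p**2 (Z(p) = p**2 - 169 = -169 + p**2)
c = -494615788/7 (c = -(9132 + 4142)*(17465 + 19797)/7 = -13274*37262/7 = -1/7*494615788 = -494615788/7 ≈ -7.0659e+7)
(-49333 - 34815)/(sqrt(Z(145) + c)) = (-49333 - 34815)/(sqrt((-169 + 145**2) - 494615788/7)) = -84148/sqrt((-169 + 21025) - 494615788/7) = -84148/sqrt(20856 - 494615788/7) = -84148*(-I*sqrt(865322143)/247234898) = -(-42074)*I*sqrt(865322143)/123617449 = 42074*I*sqrt(865322143)/123617449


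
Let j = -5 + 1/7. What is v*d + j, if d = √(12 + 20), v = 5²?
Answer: -34/7 + 100*√2 ≈ 136.56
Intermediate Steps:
v = 25
d = 4*√2 (d = √32 = 4*√2 ≈ 5.6569)
j = -34/7 (j = -5 + ⅐ = -34/7 ≈ -4.8571)
v*d + j = 25*(4*√2) - 34/7 = 100*√2 - 34/7 = -34/7 + 100*√2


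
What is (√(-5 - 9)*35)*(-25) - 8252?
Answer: -8252 - 875*I*√14 ≈ -8252.0 - 3273.9*I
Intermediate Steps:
(√(-5 - 9)*35)*(-25) - 8252 = (√(-14)*35)*(-25) - 8252 = ((I*√14)*35)*(-25) - 8252 = (35*I*√14)*(-25) - 8252 = -875*I*√14 - 8252 = -8252 - 875*I*√14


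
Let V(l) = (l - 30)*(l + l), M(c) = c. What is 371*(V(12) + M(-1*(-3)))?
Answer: -159159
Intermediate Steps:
V(l) = 2*l*(-30 + l) (V(l) = (-30 + l)*(2*l) = 2*l*(-30 + l))
371*(V(12) + M(-1*(-3))) = 371*(2*12*(-30 + 12) - 1*(-3)) = 371*(2*12*(-18) + 3) = 371*(-432 + 3) = 371*(-429) = -159159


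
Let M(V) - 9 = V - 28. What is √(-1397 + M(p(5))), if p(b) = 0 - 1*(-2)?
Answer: I*√1414 ≈ 37.603*I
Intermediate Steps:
p(b) = 2 (p(b) = 0 + 2 = 2)
M(V) = -19 + V (M(V) = 9 + (V - 28) = 9 + (-28 + V) = -19 + V)
√(-1397 + M(p(5))) = √(-1397 + (-19 + 2)) = √(-1397 - 17) = √(-1414) = I*√1414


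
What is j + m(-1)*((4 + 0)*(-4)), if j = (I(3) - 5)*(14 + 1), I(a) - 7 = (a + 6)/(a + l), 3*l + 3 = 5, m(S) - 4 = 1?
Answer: -145/11 ≈ -13.182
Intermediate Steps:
m(S) = 5 (m(S) = 4 + 1 = 5)
l = 2/3 (l = -1 + (1/3)*5 = -1 + 5/3 = 2/3 ≈ 0.66667)
I(a) = 7 + (6 + a)/(2/3 + a) (I(a) = 7 + (a + 6)/(a + 2/3) = 7 + (6 + a)/(2/3 + a))
j = 735/11 (j = (8*(4 + 3*3)/(2 + 3*3) - 5)*(14 + 1) = (8*(4 + 9)/(2 + 9) - 5)*15 = (8*13/11 - 5)*15 = (8*(1/11)*13 - 5)*15 = (104/11 - 5)*15 = (49/11)*15 = 735/11 ≈ 66.818)
j + m(-1)*((4 + 0)*(-4)) = 735/11 + 5*((4 + 0)*(-4)) = 735/11 + 5*(4*(-4)) = 735/11 + 5*(-16) = 735/11 - 80 = -145/11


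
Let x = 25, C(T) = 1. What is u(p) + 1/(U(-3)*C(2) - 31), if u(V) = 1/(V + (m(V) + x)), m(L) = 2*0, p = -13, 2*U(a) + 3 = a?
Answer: 11/204 ≈ 0.053922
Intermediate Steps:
U(a) = -3/2 + a/2
m(L) = 0
u(V) = 1/(25 + V) (u(V) = 1/(V + (0 + 25)) = 1/(V + 25) = 1/(25 + V))
u(p) + 1/(U(-3)*C(2) - 31) = 1/(25 - 13) + 1/((-3/2 + (1/2)*(-3))*1 - 31) = 1/12 + 1/((-3/2 - 3/2)*1 - 31) = 1/12 + 1/(-3*1 - 31) = 1/12 + 1/(-3 - 31) = 1/12 + 1/(-34) = 1/12 - 1/34 = 11/204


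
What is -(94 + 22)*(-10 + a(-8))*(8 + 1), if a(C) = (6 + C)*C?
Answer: -6264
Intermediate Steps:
a(C) = C*(6 + C)
-(94 + 22)*(-10 + a(-8))*(8 + 1) = -(94 + 22)*(-10 - 8*(6 - 8))*(8 + 1) = -116*(-10 - 8*(-2))*9 = -116*(-10 + 16)*9 = -116*6*9 = -116*54 = -1*6264 = -6264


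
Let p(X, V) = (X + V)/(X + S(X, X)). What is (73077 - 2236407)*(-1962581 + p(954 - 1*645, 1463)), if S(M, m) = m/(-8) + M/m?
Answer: 709031270211750/167 ≈ 4.2457e+12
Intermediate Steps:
S(M, m) = -m/8 + M/m (S(M, m) = m*(-⅛) + M/m = -m/8 + M/m)
p(X, V) = (V + X)/(1 + 7*X/8) (p(X, V) = (X + V)/(X + (-X/8 + X/X)) = (V + X)/(X + (-X/8 + 1)) = (V + X)/(X + (1 - X/8)) = (V + X)/(1 + 7*X/8))
(73077 - 2236407)*(-1962581 + p(954 - 1*645, 1463)) = (73077 - 2236407)*(-1962581 + 8*(1463 + (954 - 1*645))/(8 + 7*(954 - 1*645))) = -2163330*(-1962581 + 8*(1463 + (954 - 645))/(8 + 7*(954 - 645))) = -2163330*(-1962581 + 8*(1463 + 309)/(8 + 7*309)) = -2163330*(-1962581 + 8*1772/(8 + 2163)) = -2163330*(-1962581 + 8*1772/2171) = -2163330*(-1962581 + 8*(1/2171)*1772) = -2163330*(-1962581 + 14176/2171) = -2163330*(-4260749175/2171) = 709031270211750/167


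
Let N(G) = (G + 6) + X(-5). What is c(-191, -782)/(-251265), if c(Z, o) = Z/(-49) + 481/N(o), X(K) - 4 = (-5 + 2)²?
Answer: -17452/1342006365 ≈ -1.3004e-5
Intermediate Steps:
X(K) = 13 (X(K) = 4 + (-5 + 2)² = 4 + (-3)² = 4 + 9 = 13)
N(G) = 19 + G (N(G) = (G + 6) + 13 = (6 + G) + 13 = 19 + G)
c(Z, o) = 481/(19 + o) - Z/49 (c(Z, o) = Z/(-49) + 481/(19 + o) = Z*(-1/49) + 481/(19 + o) = -Z/49 + 481/(19 + o) = 481/(19 + o) - Z/49)
c(-191, -782)/(-251265) = ((23569 - 1*(-191)*(19 - 782))/(49*(19 - 782)))/(-251265) = ((1/49)*(23569 - 1*(-191)*(-763))/(-763))*(-1/251265) = ((1/49)*(-1/763)*(23569 - 145733))*(-1/251265) = ((1/49)*(-1/763)*(-122164))*(-1/251265) = (17452/5341)*(-1/251265) = -17452/1342006365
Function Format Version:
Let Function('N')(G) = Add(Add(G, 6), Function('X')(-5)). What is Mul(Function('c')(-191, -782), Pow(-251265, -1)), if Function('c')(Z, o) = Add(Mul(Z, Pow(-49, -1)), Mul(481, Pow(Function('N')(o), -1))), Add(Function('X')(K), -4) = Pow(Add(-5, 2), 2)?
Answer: Rational(-17452, 1342006365) ≈ -1.3004e-5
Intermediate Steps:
Function('X')(K) = 13 (Function('X')(K) = Add(4, Pow(Add(-5, 2), 2)) = Add(4, Pow(-3, 2)) = Add(4, 9) = 13)
Function('N')(G) = Add(19, G) (Function('N')(G) = Add(Add(G, 6), 13) = Add(Add(6, G), 13) = Add(19, G))
Function('c')(Z, o) = Add(Mul(481, Pow(Add(19, o), -1)), Mul(Rational(-1, 49), Z)) (Function('c')(Z, o) = Add(Mul(Z, Pow(-49, -1)), Mul(481, Pow(Add(19, o), -1))) = Add(Mul(Z, Rational(-1, 49)), Mul(481, Pow(Add(19, o), -1))) = Add(Mul(Rational(-1, 49), Z), Mul(481, Pow(Add(19, o), -1))) = Add(Mul(481, Pow(Add(19, o), -1)), Mul(Rational(-1, 49), Z)))
Mul(Function('c')(-191, -782), Pow(-251265, -1)) = Mul(Mul(Rational(1, 49), Pow(Add(19, -782), -1), Add(23569, Mul(-1, -191, Add(19, -782)))), Pow(-251265, -1)) = Mul(Mul(Rational(1, 49), Pow(-763, -1), Add(23569, Mul(-1, -191, -763))), Rational(-1, 251265)) = Mul(Mul(Rational(1, 49), Rational(-1, 763), Add(23569, -145733)), Rational(-1, 251265)) = Mul(Mul(Rational(1, 49), Rational(-1, 763), -122164), Rational(-1, 251265)) = Mul(Rational(17452, 5341), Rational(-1, 251265)) = Rational(-17452, 1342006365)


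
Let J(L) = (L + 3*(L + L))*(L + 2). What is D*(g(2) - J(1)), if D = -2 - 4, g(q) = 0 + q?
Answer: 114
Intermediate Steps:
J(L) = 7*L*(2 + L) (J(L) = (L + 3*(2*L))*(2 + L) = (L + 6*L)*(2 + L) = (7*L)*(2 + L) = 7*L*(2 + L))
g(q) = q
D = -6
D*(g(2) - J(1)) = -6*(2 - 7*(2 + 1)) = -6*(2 - 7*3) = -6*(2 - 1*21) = -6*(2 - 21) = -6*(-19) = 114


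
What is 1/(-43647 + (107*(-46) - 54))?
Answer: -1/48623 ≈ -2.0566e-5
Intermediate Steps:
1/(-43647 + (107*(-46) - 54)) = 1/(-43647 + (-4922 - 54)) = 1/(-43647 - 4976) = 1/(-48623) = -1/48623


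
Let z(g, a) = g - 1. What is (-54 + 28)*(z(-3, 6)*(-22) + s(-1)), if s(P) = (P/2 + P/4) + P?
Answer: -4485/2 ≈ -2242.5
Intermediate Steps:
z(g, a) = -1 + g
s(P) = 7*P/4 (s(P) = (P*(½) + P*(¼)) + P = (P/2 + P/4) + P = 3*P/4 + P = 7*P/4)
(-54 + 28)*(z(-3, 6)*(-22) + s(-1)) = (-54 + 28)*((-1 - 3)*(-22) + (7/4)*(-1)) = -26*(-4*(-22) - 7/4) = -26*(88 - 7/4) = -26*345/4 = -4485/2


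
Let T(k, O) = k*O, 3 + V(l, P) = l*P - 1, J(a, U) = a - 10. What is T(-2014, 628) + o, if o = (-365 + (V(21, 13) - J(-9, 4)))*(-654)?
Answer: -1214434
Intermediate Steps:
J(a, U) = -10 + a
V(l, P) = -4 + P*l (V(l, P) = -3 + (l*P - 1) = -3 + (P*l - 1) = -3 + (-1 + P*l) = -4 + P*l)
o = 50358 (o = (-365 + ((-4 + 13*21) - (-10 - 9)))*(-654) = (-365 + ((-4 + 273) - 1*(-19)))*(-654) = (-365 + (269 + 19))*(-654) = (-365 + 288)*(-654) = -77*(-654) = 50358)
T(k, O) = O*k
T(-2014, 628) + o = 628*(-2014) + 50358 = -1264792 + 50358 = -1214434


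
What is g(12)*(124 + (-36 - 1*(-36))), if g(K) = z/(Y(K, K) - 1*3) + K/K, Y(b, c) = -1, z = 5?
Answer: -31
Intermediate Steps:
g(K) = -1/4 (g(K) = 5/(-1 - 1*3) + K/K = 5/(-1 - 3) + 1 = 5/(-4) + 1 = 5*(-1/4) + 1 = -5/4 + 1 = -1/4)
g(12)*(124 + (-36 - 1*(-36))) = -(124 + (-36 - 1*(-36)))/4 = -(124 + (-36 + 36))/4 = -(124 + 0)/4 = -1/4*124 = -31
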